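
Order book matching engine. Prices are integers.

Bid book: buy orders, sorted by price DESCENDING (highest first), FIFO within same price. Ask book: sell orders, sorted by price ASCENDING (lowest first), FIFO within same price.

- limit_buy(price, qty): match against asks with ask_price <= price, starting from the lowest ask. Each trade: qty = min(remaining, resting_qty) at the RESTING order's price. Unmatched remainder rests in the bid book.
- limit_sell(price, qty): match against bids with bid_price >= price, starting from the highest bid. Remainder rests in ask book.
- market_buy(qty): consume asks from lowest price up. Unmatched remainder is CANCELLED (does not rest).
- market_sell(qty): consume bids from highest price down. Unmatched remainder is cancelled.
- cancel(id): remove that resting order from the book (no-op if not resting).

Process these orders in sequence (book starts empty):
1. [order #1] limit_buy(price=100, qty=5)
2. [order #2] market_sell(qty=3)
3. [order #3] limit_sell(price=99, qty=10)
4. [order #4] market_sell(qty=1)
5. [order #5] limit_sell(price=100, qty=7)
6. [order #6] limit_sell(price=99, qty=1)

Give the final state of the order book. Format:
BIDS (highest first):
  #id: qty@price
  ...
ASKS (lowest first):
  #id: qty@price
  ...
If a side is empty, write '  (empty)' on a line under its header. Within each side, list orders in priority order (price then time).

After op 1 [order #1] limit_buy(price=100, qty=5): fills=none; bids=[#1:5@100] asks=[-]
After op 2 [order #2] market_sell(qty=3): fills=#1x#2:3@100; bids=[#1:2@100] asks=[-]
After op 3 [order #3] limit_sell(price=99, qty=10): fills=#1x#3:2@100; bids=[-] asks=[#3:8@99]
After op 4 [order #4] market_sell(qty=1): fills=none; bids=[-] asks=[#3:8@99]
After op 5 [order #5] limit_sell(price=100, qty=7): fills=none; bids=[-] asks=[#3:8@99 #5:7@100]
After op 6 [order #6] limit_sell(price=99, qty=1): fills=none; bids=[-] asks=[#3:8@99 #6:1@99 #5:7@100]

Answer: BIDS (highest first):
  (empty)
ASKS (lowest first):
  #3: 8@99
  #6: 1@99
  #5: 7@100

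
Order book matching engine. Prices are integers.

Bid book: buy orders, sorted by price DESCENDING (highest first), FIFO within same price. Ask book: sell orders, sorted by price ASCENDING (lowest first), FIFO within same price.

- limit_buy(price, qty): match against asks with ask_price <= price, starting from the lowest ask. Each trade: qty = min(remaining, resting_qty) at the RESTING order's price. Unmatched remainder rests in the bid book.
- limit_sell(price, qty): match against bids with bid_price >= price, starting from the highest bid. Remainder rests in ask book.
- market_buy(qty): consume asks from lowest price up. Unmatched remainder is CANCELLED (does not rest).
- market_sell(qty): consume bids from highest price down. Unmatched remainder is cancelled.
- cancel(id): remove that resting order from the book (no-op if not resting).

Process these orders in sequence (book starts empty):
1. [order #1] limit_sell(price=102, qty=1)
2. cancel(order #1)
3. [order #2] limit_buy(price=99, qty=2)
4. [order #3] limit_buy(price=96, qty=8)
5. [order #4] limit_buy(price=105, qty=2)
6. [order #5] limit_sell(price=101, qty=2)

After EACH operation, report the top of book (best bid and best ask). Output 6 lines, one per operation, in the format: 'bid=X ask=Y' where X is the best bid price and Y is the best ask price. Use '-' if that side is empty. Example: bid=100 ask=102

Answer: bid=- ask=102
bid=- ask=-
bid=99 ask=-
bid=99 ask=-
bid=105 ask=-
bid=99 ask=-

Derivation:
After op 1 [order #1] limit_sell(price=102, qty=1): fills=none; bids=[-] asks=[#1:1@102]
After op 2 cancel(order #1): fills=none; bids=[-] asks=[-]
After op 3 [order #2] limit_buy(price=99, qty=2): fills=none; bids=[#2:2@99] asks=[-]
After op 4 [order #3] limit_buy(price=96, qty=8): fills=none; bids=[#2:2@99 #3:8@96] asks=[-]
After op 5 [order #4] limit_buy(price=105, qty=2): fills=none; bids=[#4:2@105 #2:2@99 #3:8@96] asks=[-]
After op 6 [order #5] limit_sell(price=101, qty=2): fills=#4x#5:2@105; bids=[#2:2@99 #3:8@96] asks=[-]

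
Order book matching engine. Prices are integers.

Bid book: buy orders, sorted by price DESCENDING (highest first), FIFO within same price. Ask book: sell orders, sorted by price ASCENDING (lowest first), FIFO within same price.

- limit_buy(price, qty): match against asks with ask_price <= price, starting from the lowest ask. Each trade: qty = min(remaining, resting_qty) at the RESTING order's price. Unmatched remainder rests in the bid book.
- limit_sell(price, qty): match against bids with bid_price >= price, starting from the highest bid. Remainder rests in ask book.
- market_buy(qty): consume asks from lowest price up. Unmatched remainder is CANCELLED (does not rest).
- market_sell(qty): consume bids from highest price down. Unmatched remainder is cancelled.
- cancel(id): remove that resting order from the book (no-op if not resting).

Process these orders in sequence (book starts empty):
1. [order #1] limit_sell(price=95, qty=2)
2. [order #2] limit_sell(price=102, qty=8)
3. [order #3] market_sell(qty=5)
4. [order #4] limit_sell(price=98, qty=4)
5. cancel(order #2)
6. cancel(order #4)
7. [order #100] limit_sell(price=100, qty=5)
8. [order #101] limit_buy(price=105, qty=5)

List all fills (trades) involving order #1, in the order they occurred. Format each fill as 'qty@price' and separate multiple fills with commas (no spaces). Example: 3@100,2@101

After op 1 [order #1] limit_sell(price=95, qty=2): fills=none; bids=[-] asks=[#1:2@95]
After op 2 [order #2] limit_sell(price=102, qty=8): fills=none; bids=[-] asks=[#1:2@95 #2:8@102]
After op 3 [order #3] market_sell(qty=5): fills=none; bids=[-] asks=[#1:2@95 #2:8@102]
After op 4 [order #4] limit_sell(price=98, qty=4): fills=none; bids=[-] asks=[#1:2@95 #4:4@98 #2:8@102]
After op 5 cancel(order #2): fills=none; bids=[-] asks=[#1:2@95 #4:4@98]
After op 6 cancel(order #4): fills=none; bids=[-] asks=[#1:2@95]
After op 7 [order #100] limit_sell(price=100, qty=5): fills=none; bids=[-] asks=[#1:2@95 #100:5@100]
After op 8 [order #101] limit_buy(price=105, qty=5): fills=#101x#1:2@95 #101x#100:3@100; bids=[-] asks=[#100:2@100]

Answer: 2@95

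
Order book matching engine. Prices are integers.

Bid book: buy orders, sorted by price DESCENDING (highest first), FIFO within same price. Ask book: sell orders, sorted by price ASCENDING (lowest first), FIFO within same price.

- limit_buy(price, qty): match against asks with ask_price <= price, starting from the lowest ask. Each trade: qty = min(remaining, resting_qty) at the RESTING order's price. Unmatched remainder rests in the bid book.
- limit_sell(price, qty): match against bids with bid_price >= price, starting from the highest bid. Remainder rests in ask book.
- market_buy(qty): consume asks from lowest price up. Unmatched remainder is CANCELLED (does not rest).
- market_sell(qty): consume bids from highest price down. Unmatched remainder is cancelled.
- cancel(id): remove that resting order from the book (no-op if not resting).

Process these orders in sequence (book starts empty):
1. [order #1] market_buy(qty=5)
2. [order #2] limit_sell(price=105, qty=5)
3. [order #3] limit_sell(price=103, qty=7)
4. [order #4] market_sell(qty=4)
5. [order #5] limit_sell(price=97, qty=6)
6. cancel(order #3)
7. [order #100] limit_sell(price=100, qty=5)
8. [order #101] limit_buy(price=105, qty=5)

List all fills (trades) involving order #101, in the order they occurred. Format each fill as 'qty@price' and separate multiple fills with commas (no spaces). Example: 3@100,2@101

After op 1 [order #1] market_buy(qty=5): fills=none; bids=[-] asks=[-]
After op 2 [order #2] limit_sell(price=105, qty=5): fills=none; bids=[-] asks=[#2:5@105]
After op 3 [order #3] limit_sell(price=103, qty=7): fills=none; bids=[-] asks=[#3:7@103 #2:5@105]
After op 4 [order #4] market_sell(qty=4): fills=none; bids=[-] asks=[#3:7@103 #2:5@105]
After op 5 [order #5] limit_sell(price=97, qty=6): fills=none; bids=[-] asks=[#5:6@97 #3:7@103 #2:5@105]
After op 6 cancel(order #3): fills=none; bids=[-] asks=[#5:6@97 #2:5@105]
After op 7 [order #100] limit_sell(price=100, qty=5): fills=none; bids=[-] asks=[#5:6@97 #100:5@100 #2:5@105]
After op 8 [order #101] limit_buy(price=105, qty=5): fills=#101x#5:5@97; bids=[-] asks=[#5:1@97 #100:5@100 #2:5@105]

Answer: 5@97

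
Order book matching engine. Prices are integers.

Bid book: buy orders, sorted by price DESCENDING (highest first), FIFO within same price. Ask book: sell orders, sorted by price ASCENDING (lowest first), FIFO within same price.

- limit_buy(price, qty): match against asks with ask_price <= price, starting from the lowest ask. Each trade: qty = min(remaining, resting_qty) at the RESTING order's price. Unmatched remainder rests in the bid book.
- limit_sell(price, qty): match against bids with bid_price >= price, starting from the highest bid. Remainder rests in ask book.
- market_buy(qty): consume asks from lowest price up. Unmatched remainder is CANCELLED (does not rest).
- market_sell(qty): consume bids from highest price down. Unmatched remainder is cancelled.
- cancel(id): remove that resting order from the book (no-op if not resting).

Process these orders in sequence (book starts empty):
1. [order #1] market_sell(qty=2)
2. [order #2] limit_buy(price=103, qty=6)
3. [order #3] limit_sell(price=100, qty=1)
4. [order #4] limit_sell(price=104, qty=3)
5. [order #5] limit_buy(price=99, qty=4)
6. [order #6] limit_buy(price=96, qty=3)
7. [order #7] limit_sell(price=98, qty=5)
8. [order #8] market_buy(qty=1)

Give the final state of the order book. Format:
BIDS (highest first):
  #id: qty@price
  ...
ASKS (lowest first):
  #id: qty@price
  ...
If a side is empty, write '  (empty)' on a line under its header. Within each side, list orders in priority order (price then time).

Answer: BIDS (highest first):
  #5: 4@99
  #6: 3@96
ASKS (lowest first):
  #4: 2@104

Derivation:
After op 1 [order #1] market_sell(qty=2): fills=none; bids=[-] asks=[-]
After op 2 [order #2] limit_buy(price=103, qty=6): fills=none; bids=[#2:6@103] asks=[-]
After op 3 [order #3] limit_sell(price=100, qty=1): fills=#2x#3:1@103; bids=[#2:5@103] asks=[-]
After op 4 [order #4] limit_sell(price=104, qty=3): fills=none; bids=[#2:5@103] asks=[#4:3@104]
After op 5 [order #5] limit_buy(price=99, qty=4): fills=none; bids=[#2:5@103 #5:4@99] asks=[#4:3@104]
After op 6 [order #6] limit_buy(price=96, qty=3): fills=none; bids=[#2:5@103 #5:4@99 #6:3@96] asks=[#4:3@104]
After op 7 [order #7] limit_sell(price=98, qty=5): fills=#2x#7:5@103; bids=[#5:4@99 #6:3@96] asks=[#4:3@104]
After op 8 [order #8] market_buy(qty=1): fills=#8x#4:1@104; bids=[#5:4@99 #6:3@96] asks=[#4:2@104]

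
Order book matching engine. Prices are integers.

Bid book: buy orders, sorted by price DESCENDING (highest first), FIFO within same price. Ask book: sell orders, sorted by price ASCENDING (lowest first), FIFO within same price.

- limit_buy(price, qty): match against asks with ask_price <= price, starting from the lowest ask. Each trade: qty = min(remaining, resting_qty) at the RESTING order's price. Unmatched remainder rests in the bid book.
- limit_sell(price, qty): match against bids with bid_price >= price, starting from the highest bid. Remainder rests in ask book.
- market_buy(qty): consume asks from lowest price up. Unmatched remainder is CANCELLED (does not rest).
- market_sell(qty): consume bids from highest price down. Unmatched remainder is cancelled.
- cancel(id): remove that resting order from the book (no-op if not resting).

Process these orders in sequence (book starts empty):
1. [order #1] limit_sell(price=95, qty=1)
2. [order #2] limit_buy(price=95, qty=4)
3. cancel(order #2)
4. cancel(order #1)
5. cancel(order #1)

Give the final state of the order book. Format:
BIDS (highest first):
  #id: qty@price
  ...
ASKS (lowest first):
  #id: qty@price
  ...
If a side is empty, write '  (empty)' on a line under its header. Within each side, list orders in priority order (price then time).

After op 1 [order #1] limit_sell(price=95, qty=1): fills=none; bids=[-] asks=[#1:1@95]
After op 2 [order #2] limit_buy(price=95, qty=4): fills=#2x#1:1@95; bids=[#2:3@95] asks=[-]
After op 3 cancel(order #2): fills=none; bids=[-] asks=[-]
After op 4 cancel(order #1): fills=none; bids=[-] asks=[-]
After op 5 cancel(order #1): fills=none; bids=[-] asks=[-]

Answer: BIDS (highest first):
  (empty)
ASKS (lowest first):
  (empty)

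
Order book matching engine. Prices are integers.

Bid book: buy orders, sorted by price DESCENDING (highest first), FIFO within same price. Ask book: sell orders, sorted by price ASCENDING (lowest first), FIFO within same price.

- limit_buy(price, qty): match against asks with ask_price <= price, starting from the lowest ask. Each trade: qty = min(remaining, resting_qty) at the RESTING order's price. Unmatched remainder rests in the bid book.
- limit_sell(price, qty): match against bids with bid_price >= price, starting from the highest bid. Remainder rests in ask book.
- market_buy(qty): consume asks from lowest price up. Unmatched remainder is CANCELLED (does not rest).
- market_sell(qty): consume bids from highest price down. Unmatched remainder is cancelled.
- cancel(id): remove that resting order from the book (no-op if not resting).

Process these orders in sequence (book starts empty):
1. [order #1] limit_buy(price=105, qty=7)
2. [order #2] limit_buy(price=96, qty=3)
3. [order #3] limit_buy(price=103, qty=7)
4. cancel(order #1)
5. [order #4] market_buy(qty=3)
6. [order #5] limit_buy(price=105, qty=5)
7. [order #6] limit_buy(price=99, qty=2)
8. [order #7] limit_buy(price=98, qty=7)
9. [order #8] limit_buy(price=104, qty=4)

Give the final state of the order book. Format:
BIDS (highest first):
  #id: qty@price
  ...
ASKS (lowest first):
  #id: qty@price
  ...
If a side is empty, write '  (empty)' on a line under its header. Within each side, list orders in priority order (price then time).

After op 1 [order #1] limit_buy(price=105, qty=7): fills=none; bids=[#1:7@105] asks=[-]
After op 2 [order #2] limit_buy(price=96, qty=3): fills=none; bids=[#1:7@105 #2:3@96] asks=[-]
After op 3 [order #3] limit_buy(price=103, qty=7): fills=none; bids=[#1:7@105 #3:7@103 #2:3@96] asks=[-]
After op 4 cancel(order #1): fills=none; bids=[#3:7@103 #2:3@96] asks=[-]
After op 5 [order #4] market_buy(qty=3): fills=none; bids=[#3:7@103 #2:3@96] asks=[-]
After op 6 [order #5] limit_buy(price=105, qty=5): fills=none; bids=[#5:5@105 #3:7@103 #2:3@96] asks=[-]
After op 7 [order #6] limit_buy(price=99, qty=2): fills=none; bids=[#5:5@105 #3:7@103 #6:2@99 #2:3@96] asks=[-]
After op 8 [order #7] limit_buy(price=98, qty=7): fills=none; bids=[#5:5@105 #3:7@103 #6:2@99 #7:7@98 #2:3@96] asks=[-]
After op 9 [order #8] limit_buy(price=104, qty=4): fills=none; bids=[#5:5@105 #8:4@104 #3:7@103 #6:2@99 #7:7@98 #2:3@96] asks=[-]

Answer: BIDS (highest first):
  #5: 5@105
  #8: 4@104
  #3: 7@103
  #6: 2@99
  #7: 7@98
  #2: 3@96
ASKS (lowest first):
  (empty)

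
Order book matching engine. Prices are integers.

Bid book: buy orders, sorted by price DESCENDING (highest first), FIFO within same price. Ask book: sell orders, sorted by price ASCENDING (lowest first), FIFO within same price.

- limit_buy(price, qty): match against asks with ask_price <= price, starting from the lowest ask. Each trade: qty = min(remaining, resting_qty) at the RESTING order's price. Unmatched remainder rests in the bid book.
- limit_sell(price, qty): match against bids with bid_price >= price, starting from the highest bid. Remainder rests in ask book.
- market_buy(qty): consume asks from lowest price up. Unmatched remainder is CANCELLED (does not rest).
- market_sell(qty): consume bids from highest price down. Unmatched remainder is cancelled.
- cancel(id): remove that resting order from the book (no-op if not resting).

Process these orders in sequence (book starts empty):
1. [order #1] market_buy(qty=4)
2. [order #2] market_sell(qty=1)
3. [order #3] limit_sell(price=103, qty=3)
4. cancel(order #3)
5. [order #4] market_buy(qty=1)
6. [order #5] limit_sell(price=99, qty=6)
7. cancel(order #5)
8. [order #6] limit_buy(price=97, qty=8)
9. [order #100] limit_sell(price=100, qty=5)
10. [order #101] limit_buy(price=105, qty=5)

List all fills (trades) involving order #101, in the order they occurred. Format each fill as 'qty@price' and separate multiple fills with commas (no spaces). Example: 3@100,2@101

After op 1 [order #1] market_buy(qty=4): fills=none; bids=[-] asks=[-]
After op 2 [order #2] market_sell(qty=1): fills=none; bids=[-] asks=[-]
After op 3 [order #3] limit_sell(price=103, qty=3): fills=none; bids=[-] asks=[#3:3@103]
After op 4 cancel(order #3): fills=none; bids=[-] asks=[-]
After op 5 [order #4] market_buy(qty=1): fills=none; bids=[-] asks=[-]
After op 6 [order #5] limit_sell(price=99, qty=6): fills=none; bids=[-] asks=[#5:6@99]
After op 7 cancel(order #5): fills=none; bids=[-] asks=[-]
After op 8 [order #6] limit_buy(price=97, qty=8): fills=none; bids=[#6:8@97] asks=[-]
After op 9 [order #100] limit_sell(price=100, qty=5): fills=none; bids=[#6:8@97] asks=[#100:5@100]
After op 10 [order #101] limit_buy(price=105, qty=5): fills=#101x#100:5@100; bids=[#6:8@97] asks=[-]

Answer: 5@100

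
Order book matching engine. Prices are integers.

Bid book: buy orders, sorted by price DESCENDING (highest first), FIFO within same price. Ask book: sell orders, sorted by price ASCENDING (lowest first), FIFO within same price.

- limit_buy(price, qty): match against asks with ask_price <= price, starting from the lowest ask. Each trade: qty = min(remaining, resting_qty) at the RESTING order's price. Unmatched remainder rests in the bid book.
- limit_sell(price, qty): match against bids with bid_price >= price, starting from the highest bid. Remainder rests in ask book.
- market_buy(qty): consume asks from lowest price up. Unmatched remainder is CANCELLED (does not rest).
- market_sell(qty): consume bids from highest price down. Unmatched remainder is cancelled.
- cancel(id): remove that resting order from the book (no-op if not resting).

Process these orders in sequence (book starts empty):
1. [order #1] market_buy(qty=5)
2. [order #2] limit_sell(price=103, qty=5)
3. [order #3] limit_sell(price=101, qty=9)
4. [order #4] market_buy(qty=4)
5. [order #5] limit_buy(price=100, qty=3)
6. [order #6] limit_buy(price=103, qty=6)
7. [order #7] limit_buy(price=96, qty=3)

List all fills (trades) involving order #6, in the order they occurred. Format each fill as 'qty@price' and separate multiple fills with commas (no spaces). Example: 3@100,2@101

After op 1 [order #1] market_buy(qty=5): fills=none; bids=[-] asks=[-]
After op 2 [order #2] limit_sell(price=103, qty=5): fills=none; bids=[-] asks=[#2:5@103]
After op 3 [order #3] limit_sell(price=101, qty=9): fills=none; bids=[-] asks=[#3:9@101 #2:5@103]
After op 4 [order #4] market_buy(qty=4): fills=#4x#3:4@101; bids=[-] asks=[#3:5@101 #2:5@103]
After op 5 [order #5] limit_buy(price=100, qty=3): fills=none; bids=[#5:3@100] asks=[#3:5@101 #2:5@103]
After op 6 [order #6] limit_buy(price=103, qty=6): fills=#6x#3:5@101 #6x#2:1@103; bids=[#5:3@100] asks=[#2:4@103]
After op 7 [order #7] limit_buy(price=96, qty=3): fills=none; bids=[#5:3@100 #7:3@96] asks=[#2:4@103]

Answer: 5@101,1@103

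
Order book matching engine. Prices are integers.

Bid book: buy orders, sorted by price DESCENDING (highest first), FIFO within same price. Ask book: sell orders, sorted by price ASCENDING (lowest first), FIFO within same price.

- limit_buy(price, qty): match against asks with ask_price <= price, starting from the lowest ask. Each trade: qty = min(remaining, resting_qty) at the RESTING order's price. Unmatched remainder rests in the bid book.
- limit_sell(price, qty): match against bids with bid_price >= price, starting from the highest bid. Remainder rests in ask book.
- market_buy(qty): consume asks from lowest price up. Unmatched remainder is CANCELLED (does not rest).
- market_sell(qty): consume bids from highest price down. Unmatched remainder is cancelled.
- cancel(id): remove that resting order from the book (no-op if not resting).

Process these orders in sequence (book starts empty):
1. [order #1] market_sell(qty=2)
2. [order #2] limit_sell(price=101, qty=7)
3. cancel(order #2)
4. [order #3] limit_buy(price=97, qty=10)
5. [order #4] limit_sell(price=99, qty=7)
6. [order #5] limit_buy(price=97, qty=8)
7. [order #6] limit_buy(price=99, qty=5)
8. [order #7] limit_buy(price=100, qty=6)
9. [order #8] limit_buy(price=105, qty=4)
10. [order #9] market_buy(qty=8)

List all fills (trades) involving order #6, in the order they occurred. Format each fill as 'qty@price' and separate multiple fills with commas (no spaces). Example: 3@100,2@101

After op 1 [order #1] market_sell(qty=2): fills=none; bids=[-] asks=[-]
After op 2 [order #2] limit_sell(price=101, qty=7): fills=none; bids=[-] asks=[#2:7@101]
After op 3 cancel(order #2): fills=none; bids=[-] asks=[-]
After op 4 [order #3] limit_buy(price=97, qty=10): fills=none; bids=[#3:10@97] asks=[-]
After op 5 [order #4] limit_sell(price=99, qty=7): fills=none; bids=[#3:10@97] asks=[#4:7@99]
After op 6 [order #5] limit_buy(price=97, qty=8): fills=none; bids=[#3:10@97 #5:8@97] asks=[#4:7@99]
After op 7 [order #6] limit_buy(price=99, qty=5): fills=#6x#4:5@99; bids=[#3:10@97 #5:8@97] asks=[#4:2@99]
After op 8 [order #7] limit_buy(price=100, qty=6): fills=#7x#4:2@99; bids=[#7:4@100 #3:10@97 #5:8@97] asks=[-]
After op 9 [order #8] limit_buy(price=105, qty=4): fills=none; bids=[#8:4@105 #7:4@100 #3:10@97 #5:8@97] asks=[-]
After op 10 [order #9] market_buy(qty=8): fills=none; bids=[#8:4@105 #7:4@100 #3:10@97 #5:8@97] asks=[-]

Answer: 5@99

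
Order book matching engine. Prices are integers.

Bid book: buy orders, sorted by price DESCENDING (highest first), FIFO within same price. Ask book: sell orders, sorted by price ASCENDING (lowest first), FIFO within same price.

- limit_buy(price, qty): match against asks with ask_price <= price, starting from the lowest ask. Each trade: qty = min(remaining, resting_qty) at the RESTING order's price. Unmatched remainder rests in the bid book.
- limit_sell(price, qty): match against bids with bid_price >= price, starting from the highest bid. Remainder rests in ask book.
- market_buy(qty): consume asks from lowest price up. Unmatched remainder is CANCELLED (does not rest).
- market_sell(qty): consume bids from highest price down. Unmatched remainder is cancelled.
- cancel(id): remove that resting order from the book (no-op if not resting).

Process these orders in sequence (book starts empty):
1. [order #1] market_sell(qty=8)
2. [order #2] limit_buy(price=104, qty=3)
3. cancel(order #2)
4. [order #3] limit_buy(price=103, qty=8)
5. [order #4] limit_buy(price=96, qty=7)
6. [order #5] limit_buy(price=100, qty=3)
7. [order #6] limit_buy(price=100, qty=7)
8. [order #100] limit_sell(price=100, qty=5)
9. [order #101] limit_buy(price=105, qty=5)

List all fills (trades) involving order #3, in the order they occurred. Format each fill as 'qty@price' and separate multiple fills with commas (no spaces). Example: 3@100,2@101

Answer: 5@103

Derivation:
After op 1 [order #1] market_sell(qty=8): fills=none; bids=[-] asks=[-]
After op 2 [order #2] limit_buy(price=104, qty=3): fills=none; bids=[#2:3@104] asks=[-]
After op 3 cancel(order #2): fills=none; bids=[-] asks=[-]
After op 4 [order #3] limit_buy(price=103, qty=8): fills=none; bids=[#3:8@103] asks=[-]
After op 5 [order #4] limit_buy(price=96, qty=7): fills=none; bids=[#3:8@103 #4:7@96] asks=[-]
After op 6 [order #5] limit_buy(price=100, qty=3): fills=none; bids=[#3:8@103 #5:3@100 #4:7@96] asks=[-]
After op 7 [order #6] limit_buy(price=100, qty=7): fills=none; bids=[#3:8@103 #5:3@100 #6:7@100 #4:7@96] asks=[-]
After op 8 [order #100] limit_sell(price=100, qty=5): fills=#3x#100:5@103; bids=[#3:3@103 #5:3@100 #6:7@100 #4:7@96] asks=[-]
After op 9 [order #101] limit_buy(price=105, qty=5): fills=none; bids=[#101:5@105 #3:3@103 #5:3@100 #6:7@100 #4:7@96] asks=[-]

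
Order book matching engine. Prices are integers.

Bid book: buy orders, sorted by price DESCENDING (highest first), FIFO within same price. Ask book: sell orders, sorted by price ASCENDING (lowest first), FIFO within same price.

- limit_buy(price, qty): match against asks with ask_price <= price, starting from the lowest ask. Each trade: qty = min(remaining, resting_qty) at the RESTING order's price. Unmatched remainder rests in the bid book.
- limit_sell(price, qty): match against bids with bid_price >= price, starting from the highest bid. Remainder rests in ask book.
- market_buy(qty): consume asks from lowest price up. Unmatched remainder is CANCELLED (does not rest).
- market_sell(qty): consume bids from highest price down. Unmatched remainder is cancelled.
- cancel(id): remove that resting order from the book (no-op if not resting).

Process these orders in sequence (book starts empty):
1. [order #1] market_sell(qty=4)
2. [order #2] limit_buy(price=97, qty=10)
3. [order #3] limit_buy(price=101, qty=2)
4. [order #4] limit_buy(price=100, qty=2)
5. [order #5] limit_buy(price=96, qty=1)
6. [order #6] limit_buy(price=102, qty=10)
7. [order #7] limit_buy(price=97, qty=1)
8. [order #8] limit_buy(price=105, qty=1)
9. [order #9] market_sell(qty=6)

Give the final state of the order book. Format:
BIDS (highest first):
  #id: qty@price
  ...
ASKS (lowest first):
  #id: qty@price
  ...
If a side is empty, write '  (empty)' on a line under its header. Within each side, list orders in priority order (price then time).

After op 1 [order #1] market_sell(qty=4): fills=none; bids=[-] asks=[-]
After op 2 [order #2] limit_buy(price=97, qty=10): fills=none; bids=[#2:10@97] asks=[-]
After op 3 [order #3] limit_buy(price=101, qty=2): fills=none; bids=[#3:2@101 #2:10@97] asks=[-]
After op 4 [order #4] limit_buy(price=100, qty=2): fills=none; bids=[#3:2@101 #4:2@100 #2:10@97] asks=[-]
After op 5 [order #5] limit_buy(price=96, qty=1): fills=none; bids=[#3:2@101 #4:2@100 #2:10@97 #5:1@96] asks=[-]
After op 6 [order #6] limit_buy(price=102, qty=10): fills=none; bids=[#6:10@102 #3:2@101 #4:2@100 #2:10@97 #5:1@96] asks=[-]
After op 7 [order #7] limit_buy(price=97, qty=1): fills=none; bids=[#6:10@102 #3:2@101 #4:2@100 #2:10@97 #7:1@97 #5:1@96] asks=[-]
After op 8 [order #8] limit_buy(price=105, qty=1): fills=none; bids=[#8:1@105 #6:10@102 #3:2@101 #4:2@100 #2:10@97 #7:1@97 #5:1@96] asks=[-]
After op 9 [order #9] market_sell(qty=6): fills=#8x#9:1@105 #6x#9:5@102; bids=[#6:5@102 #3:2@101 #4:2@100 #2:10@97 #7:1@97 #5:1@96] asks=[-]

Answer: BIDS (highest first):
  #6: 5@102
  #3: 2@101
  #4: 2@100
  #2: 10@97
  #7: 1@97
  #5: 1@96
ASKS (lowest first):
  (empty)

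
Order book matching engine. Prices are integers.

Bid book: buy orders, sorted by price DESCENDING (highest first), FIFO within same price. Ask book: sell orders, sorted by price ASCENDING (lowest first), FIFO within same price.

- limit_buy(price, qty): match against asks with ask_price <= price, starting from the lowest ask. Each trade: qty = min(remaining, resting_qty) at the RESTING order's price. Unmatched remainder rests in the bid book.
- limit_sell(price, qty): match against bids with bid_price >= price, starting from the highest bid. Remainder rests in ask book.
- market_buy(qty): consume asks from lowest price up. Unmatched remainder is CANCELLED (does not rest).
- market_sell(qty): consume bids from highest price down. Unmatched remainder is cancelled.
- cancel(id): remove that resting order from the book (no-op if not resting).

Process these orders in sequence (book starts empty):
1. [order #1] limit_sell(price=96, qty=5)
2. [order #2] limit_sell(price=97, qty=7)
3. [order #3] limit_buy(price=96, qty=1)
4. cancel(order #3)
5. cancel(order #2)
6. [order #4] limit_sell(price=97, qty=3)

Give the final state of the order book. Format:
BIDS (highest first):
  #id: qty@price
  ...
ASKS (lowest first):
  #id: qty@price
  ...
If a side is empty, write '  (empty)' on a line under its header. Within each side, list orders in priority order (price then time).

After op 1 [order #1] limit_sell(price=96, qty=5): fills=none; bids=[-] asks=[#1:5@96]
After op 2 [order #2] limit_sell(price=97, qty=7): fills=none; bids=[-] asks=[#1:5@96 #2:7@97]
After op 3 [order #3] limit_buy(price=96, qty=1): fills=#3x#1:1@96; bids=[-] asks=[#1:4@96 #2:7@97]
After op 4 cancel(order #3): fills=none; bids=[-] asks=[#1:4@96 #2:7@97]
After op 5 cancel(order #2): fills=none; bids=[-] asks=[#1:4@96]
After op 6 [order #4] limit_sell(price=97, qty=3): fills=none; bids=[-] asks=[#1:4@96 #4:3@97]

Answer: BIDS (highest first):
  (empty)
ASKS (lowest first):
  #1: 4@96
  #4: 3@97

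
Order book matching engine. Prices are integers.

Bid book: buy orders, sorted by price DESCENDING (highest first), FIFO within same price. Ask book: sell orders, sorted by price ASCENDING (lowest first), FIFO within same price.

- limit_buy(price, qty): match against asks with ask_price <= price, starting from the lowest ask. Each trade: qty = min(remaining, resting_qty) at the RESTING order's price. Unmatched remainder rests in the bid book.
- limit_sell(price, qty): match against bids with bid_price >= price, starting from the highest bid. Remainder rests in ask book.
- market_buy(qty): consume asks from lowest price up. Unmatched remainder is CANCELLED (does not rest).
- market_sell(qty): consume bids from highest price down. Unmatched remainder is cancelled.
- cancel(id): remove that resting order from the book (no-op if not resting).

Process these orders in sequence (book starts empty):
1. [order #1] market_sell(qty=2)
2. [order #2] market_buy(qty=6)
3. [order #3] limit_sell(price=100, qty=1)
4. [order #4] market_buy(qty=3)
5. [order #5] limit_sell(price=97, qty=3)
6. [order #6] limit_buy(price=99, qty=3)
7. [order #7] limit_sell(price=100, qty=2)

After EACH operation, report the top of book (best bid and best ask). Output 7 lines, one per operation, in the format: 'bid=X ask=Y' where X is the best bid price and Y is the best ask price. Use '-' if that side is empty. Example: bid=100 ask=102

After op 1 [order #1] market_sell(qty=2): fills=none; bids=[-] asks=[-]
After op 2 [order #2] market_buy(qty=6): fills=none; bids=[-] asks=[-]
After op 3 [order #3] limit_sell(price=100, qty=1): fills=none; bids=[-] asks=[#3:1@100]
After op 4 [order #4] market_buy(qty=3): fills=#4x#3:1@100; bids=[-] asks=[-]
After op 5 [order #5] limit_sell(price=97, qty=3): fills=none; bids=[-] asks=[#5:3@97]
After op 6 [order #6] limit_buy(price=99, qty=3): fills=#6x#5:3@97; bids=[-] asks=[-]
After op 7 [order #7] limit_sell(price=100, qty=2): fills=none; bids=[-] asks=[#7:2@100]

Answer: bid=- ask=-
bid=- ask=-
bid=- ask=100
bid=- ask=-
bid=- ask=97
bid=- ask=-
bid=- ask=100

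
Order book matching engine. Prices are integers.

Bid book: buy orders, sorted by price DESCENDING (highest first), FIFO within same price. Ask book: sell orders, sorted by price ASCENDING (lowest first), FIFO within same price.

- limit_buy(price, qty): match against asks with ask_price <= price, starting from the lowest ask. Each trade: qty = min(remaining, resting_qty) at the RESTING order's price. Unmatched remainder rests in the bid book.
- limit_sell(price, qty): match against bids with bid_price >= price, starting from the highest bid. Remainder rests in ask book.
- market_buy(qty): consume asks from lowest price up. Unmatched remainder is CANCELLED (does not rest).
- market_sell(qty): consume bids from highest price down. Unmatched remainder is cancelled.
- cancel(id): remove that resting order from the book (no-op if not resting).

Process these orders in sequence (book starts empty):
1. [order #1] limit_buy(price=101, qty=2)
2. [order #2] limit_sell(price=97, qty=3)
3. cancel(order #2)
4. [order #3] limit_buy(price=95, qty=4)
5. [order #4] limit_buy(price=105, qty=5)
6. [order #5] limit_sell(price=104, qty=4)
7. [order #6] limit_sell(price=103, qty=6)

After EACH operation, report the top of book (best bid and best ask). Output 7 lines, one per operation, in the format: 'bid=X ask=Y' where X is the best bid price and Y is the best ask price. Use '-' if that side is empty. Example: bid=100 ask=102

Answer: bid=101 ask=-
bid=- ask=97
bid=- ask=-
bid=95 ask=-
bid=105 ask=-
bid=105 ask=-
bid=95 ask=103

Derivation:
After op 1 [order #1] limit_buy(price=101, qty=2): fills=none; bids=[#1:2@101] asks=[-]
After op 2 [order #2] limit_sell(price=97, qty=3): fills=#1x#2:2@101; bids=[-] asks=[#2:1@97]
After op 3 cancel(order #2): fills=none; bids=[-] asks=[-]
After op 4 [order #3] limit_buy(price=95, qty=4): fills=none; bids=[#3:4@95] asks=[-]
After op 5 [order #4] limit_buy(price=105, qty=5): fills=none; bids=[#4:5@105 #3:4@95] asks=[-]
After op 6 [order #5] limit_sell(price=104, qty=4): fills=#4x#5:4@105; bids=[#4:1@105 #3:4@95] asks=[-]
After op 7 [order #6] limit_sell(price=103, qty=6): fills=#4x#6:1@105; bids=[#3:4@95] asks=[#6:5@103]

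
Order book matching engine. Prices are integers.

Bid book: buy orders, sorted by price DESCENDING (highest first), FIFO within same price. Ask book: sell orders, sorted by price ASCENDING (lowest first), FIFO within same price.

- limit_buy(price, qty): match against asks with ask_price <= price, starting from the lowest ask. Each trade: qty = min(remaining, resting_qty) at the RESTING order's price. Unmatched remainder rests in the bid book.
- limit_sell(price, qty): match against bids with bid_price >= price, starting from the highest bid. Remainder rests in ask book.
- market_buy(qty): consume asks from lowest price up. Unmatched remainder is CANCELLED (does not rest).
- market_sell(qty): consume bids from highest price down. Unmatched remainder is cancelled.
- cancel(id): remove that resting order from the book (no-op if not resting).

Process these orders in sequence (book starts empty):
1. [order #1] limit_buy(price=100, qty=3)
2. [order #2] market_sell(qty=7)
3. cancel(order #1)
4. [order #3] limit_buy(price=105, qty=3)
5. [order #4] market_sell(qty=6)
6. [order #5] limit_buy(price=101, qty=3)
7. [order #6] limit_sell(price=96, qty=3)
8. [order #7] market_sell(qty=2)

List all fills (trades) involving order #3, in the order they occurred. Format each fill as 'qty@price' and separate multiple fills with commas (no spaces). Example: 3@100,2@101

After op 1 [order #1] limit_buy(price=100, qty=3): fills=none; bids=[#1:3@100] asks=[-]
After op 2 [order #2] market_sell(qty=7): fills=#1x#2:3@100; bids=[-] asks=[-]
After op 3 cancel(order #1): fills=none; bids=[-] asks=[-]
After op 4 [order #3] limit_buy(price=105, qty=3): fills=none; bids=[#3:3@105] asks=[-]
After op 5 [order #4] market_sell(qty=6): fills=#3x#4:3@105; bids=[-] asks=[-]
After op 6 [order #5] limit_buy(price=101, qty=3): fills=none; bids=[#5:3@101] asks=[-]
After op 7 [order #6] limit_sell(price=96, qty=3): fills=#5x#6:3@101; bids=[-] asks=[-]
After op 8 [order #7] market_sell(qty=2): fills=none; bids=[-] asks=[-]

Answer: 3@105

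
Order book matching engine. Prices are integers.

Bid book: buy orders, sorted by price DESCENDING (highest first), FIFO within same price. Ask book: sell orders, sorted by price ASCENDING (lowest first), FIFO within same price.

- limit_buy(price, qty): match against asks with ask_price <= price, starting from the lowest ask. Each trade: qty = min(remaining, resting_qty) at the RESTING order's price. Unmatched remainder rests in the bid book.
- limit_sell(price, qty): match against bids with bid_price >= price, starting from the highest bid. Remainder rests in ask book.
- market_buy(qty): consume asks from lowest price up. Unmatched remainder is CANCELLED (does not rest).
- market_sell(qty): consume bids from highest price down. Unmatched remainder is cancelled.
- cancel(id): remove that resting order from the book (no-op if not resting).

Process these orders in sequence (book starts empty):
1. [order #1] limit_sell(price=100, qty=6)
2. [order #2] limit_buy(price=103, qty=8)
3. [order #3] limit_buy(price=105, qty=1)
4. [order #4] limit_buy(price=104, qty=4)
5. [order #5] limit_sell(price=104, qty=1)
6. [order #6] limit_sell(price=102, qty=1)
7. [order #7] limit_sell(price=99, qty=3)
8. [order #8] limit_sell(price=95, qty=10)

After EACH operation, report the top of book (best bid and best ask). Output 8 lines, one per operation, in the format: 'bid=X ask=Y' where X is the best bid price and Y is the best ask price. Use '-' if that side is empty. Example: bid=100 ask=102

After op 1 [order #1] limit_sell(price=100, qty=6): fills=none; bids=[-] asks=[#1:6@100]
After op 2 [order #2] limit_buy(price=103, qty=8): fills=#2x#1:6@100; bids=[#2:2@103] asks=[-]
After op 3 [order #3] limit_buy(price=105, qty=1): fills=none; bids=[#3:1@105 #2:2@103] asks=[-]
After op 4 [order #4] limit_buy(price=104, qty=4): fills=none; bids=[#3:1@105 #4:4@104 #2:2@103] asks=[-]
After op 5 [order #5] limit_sell(price=104, qty=1): fills=#3x#5:1@105; bids=[#4:4@104 #2:2@103] asks=[-]
After op 6 [order #6] limit_sell(price=102, qty=1): fills=#4x#6:1@104; bids=[#4:3@104 #2:2@103] asks=[-]
After op 7 [order #7] limit_sell(price=99, qty=3): fills=#4x#7:3@104; bids=[#2:2@103] asks=[-]
After op 8 [order #8] limit_sell(price=95, qty=10): fills=#2x#8:2@103; bids=[-] asks=[#8:8@95]

Answer: bid=- ask=100
bid=103 ask=-
bid=105 ask=-
bid=105 ask=-
bid=104 ask=-
bid=104 ask=-
bid=103 ask=-
bid=- ask=95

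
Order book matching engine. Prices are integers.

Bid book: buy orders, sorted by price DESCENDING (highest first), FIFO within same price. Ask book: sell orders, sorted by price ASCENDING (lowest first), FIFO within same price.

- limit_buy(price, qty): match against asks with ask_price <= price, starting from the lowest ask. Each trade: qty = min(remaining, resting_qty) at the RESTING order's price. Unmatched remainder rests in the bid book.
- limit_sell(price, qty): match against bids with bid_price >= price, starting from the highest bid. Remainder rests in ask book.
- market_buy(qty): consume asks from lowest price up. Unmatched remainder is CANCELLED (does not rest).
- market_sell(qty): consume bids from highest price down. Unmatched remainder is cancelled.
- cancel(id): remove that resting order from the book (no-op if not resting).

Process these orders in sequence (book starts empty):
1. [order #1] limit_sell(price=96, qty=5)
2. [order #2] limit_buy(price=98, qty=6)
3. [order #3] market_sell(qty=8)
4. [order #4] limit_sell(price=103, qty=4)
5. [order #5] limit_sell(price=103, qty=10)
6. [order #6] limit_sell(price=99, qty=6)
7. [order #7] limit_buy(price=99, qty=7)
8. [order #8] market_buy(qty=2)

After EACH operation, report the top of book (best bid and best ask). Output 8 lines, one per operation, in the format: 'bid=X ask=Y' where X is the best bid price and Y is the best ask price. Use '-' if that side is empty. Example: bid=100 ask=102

After op 1 [order #1] limit_sell(price=96, qty=5): fills=none; bids=[-] asks=[#1:5@96]
After op 2 [order #2] limit_buy(price=98, qty=6): fills=#2x#1:5@96; bids=[#2:1@98] asks=[-]
After op 3 [order #3] market_sell(qty=8): fills=#2x#3:1@98; bids=[-] asks=[-]
After op 4 [order #4] limit_sell(price=103, qty=4): fills=none; bids=[-] asks=[#4:4@103]
After op 5 [order #5] limit_sell(price=103, qty=10): fills=none; bids=[-] asks=[#4:4@103 #5:10@103]
After op 6 [order #6] limit_sell(price=99, qty=6): fills=none; bids=[-] asks=[#6:6@99 #4:4@103 #5:10@103]
After op 7 [order #7] limit_buy(price=99, qty=7): fills=#7x#6:6@99; bids=[#7:1@99] asks=[#4:4@103 #5:10@103]
After op 8 [order #8] market_buy(qty=2): fills=#8x#4:2@103; bids=[#7:1@99] asks=[#4:2@103 #5:10@103]

Answer: bid=- ask=96
bid=98 ask=-
bid=- ask=-
bid=- ask=103
bid=- ask=103
bid=- ask=99
bid=99 ask=103
bid=99 ask=103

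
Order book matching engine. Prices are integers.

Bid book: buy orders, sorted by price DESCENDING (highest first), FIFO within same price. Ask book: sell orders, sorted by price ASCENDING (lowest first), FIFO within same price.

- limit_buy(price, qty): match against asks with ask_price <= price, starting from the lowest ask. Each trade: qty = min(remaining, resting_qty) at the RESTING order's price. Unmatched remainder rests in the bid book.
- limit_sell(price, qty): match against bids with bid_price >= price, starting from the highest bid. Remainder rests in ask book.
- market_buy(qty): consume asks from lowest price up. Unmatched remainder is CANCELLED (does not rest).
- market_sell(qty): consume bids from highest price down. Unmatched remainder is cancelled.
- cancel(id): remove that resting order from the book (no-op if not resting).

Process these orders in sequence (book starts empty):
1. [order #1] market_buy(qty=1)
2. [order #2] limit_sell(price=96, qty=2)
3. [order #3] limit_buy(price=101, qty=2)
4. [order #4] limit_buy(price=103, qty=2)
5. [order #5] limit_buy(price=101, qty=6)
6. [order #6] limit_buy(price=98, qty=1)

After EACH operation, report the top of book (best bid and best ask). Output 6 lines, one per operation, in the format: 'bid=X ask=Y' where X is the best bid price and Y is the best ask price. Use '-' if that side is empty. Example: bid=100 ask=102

Answer: bid=- ask=-
bid=- ask=96
bid=- ask=-
bid=103 ask=-
bid=103 ask=-
bid=103 ask=-

Derivation:
After op 1 [order #1] market_buy(qty=1): fills=none; bids=[-] asks=[-]
After op 2 [order #2] limit_sell(price=96, qty=2): fills=none; bids=[-] asks=[#2:2@96]
After op 3 [order #3] limit_buy(price=101, qty=2): fills=#3x#2:2@96; bids=[-] asks=[-]
After op 4 [order #4] limit_buy(price=103, qty=2): fills=none; bids=[#4:2@103] asks=[-]
After op 5 [order #5] limit_buy(price=101, qty=6): fills=none; bids=[#4:2@103 #5:6@101] asks=[-]
After op 6 [order #6] limit_buy(price=98, qty=1): fills=none; bids=[#4:2@103 #5:6@101 #6:1@98] asks=[-]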